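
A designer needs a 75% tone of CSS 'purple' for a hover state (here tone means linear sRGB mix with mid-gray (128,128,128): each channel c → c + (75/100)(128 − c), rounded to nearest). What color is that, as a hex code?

#806080

CSS purple is rgb(128, 0, 128).
A 75% tone moves each channel 75% toward 128:
  R: 128 + 0.75×(128−128) = 128 + 0 = 128 → 128
  G: 0 + 96 = 96 → 96
  B: 128 + 0 = 128 → 128
rgb(128, 96, 128) = #806080.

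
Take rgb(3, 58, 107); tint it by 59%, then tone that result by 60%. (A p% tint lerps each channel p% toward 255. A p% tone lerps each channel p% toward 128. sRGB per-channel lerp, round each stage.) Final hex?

Per channel, c → c + 0.59(255 − c):
  R: 3 + 0.59×(255−3) = 3 + 148.68 = 151.68 → 152
  G: 58 + 116.23 = 174.23 → 174
  B: 107 + 0.59×(255−107) = 107 + 87.32 = 194.32 → 194
After the tint: rgb(152, 174, 194) = #98aec2.
Lerp each channel 60% toward 128:
  R: 152 − 14.4 = 137.6 → 138
  G: 174 + 0.6×(128−174) = 174 − 27.6 = 146.4 → 146
  B: 194 + 0.6×(128−194) = 194 − 39.6 = 154.4 → 154
rgb(138, 146, 154) = #8a929a.

#8a929a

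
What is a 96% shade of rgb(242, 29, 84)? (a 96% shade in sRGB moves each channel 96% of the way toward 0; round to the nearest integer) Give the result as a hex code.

#0A0103

A 96% shade moves each channel 96% toward 0:
  R: 242 + 0.96×(0−242) = 242 − 232.32 = 9.68 → 10
  G: 29 + 0.96×(0−29) = 29 − 27.84 = 1.16 → 1
  B: 84 − 80.64 = 3.36 → 3
rgb(10, 1, 3) = #0A0103.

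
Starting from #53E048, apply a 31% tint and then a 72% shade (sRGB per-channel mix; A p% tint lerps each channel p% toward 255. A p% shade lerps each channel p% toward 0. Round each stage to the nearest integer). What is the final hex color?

#53E048 is rgb(83, 224, 72).
A 31% tint moves each channel 31% toward 255:
  R: 83 + 53.32 = 136.32 → 136
  G: 224 + 9.61 = 233.61 → 234
  B: 72 + 0.31×(255−72) = 72 + 56.73 = 128.73 → 129
After the tint: rgb(136, 234, 129) = #88EA81.
Lerp each channel 72% toward 0:
  R: 136 + 0.72×(0−136) = 136 − 97.92 = 38.08 → 38
  G: 234 + 0.72×(0−234) = 234 − 168.48 = 65.52 → 66
  B: 129 − 92.88 = 36.12 → 36
rgb(38, 66, 36) = #264224.

#264224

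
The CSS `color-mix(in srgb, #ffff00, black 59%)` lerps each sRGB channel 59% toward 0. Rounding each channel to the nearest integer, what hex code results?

#ffff00 is rgb(255, 255, 0).
Per channel, c → c + 0.59(0 − c):
  R: 255 + 0.59×(0−255) = 255 − 150.45 = 104.55 → 105
  G: 255 + 0.59×(0−255) = 255 − 150.45 = 104.55 → 105
  B: 0 + 0 = 0 → 0
rgb(105, 105, 0) = #696900.

#696900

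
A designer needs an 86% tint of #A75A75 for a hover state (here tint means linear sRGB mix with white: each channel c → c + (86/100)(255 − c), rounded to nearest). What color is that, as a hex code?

#F3E8EC

#A75A75 is rgb(167, 90, 117).
An 86% tint moves each channel 86% toward 255:
  R: 167 + 75.68 = 242.68 → 243
  G: 90 + 141.9 = 231.9 → 232
  B: 117 + 0.86×(255−117) = 117 + 118.68 = 235.68 → 236
rgb(243, 232, 236) = #F3E8EC.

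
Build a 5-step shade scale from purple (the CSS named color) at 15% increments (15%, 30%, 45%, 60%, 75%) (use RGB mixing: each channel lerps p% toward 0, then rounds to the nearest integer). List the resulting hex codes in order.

#6d006d, #5a005a, #460046, #330033, #200020

CSS purple is rgb(128, 0, 128).
15%: (128 − 19.2 = 108.8→109, 0→0, 128 − 19.2 = 108.8→109) → #6d006d
30%: (128 − 38.4 = 89.6→90, 0→0, 128 − 38.4 = 89.6→90) → #5a005a
45%: (128 − 57.6 = 70.4→70, 0→0, 128 − 57.6 = 70.4→70) → #460046
60%: (128 − 76.8 = 51.2→51, 0→0, 128 − 76.8 = 51.2→51) → #330033
75%: (128 − 96 = 32→32, 0→0, 128 − 96 = 32→32) → #200020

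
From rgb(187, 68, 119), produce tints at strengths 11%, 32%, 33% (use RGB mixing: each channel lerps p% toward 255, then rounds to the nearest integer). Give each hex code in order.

#C25986, #D180A3, #D182A4

11%: (187 + 7.48 = 194.48→194, 68 + 20.57 = 88.57→89, 119 + 14.96 = 133.96→134) → #C25986
32%: (187 + 21.76 = 208.76→209, 68 + 59.84 = 127.84→128, 119 + 43.52 = 162.52→163) → #D180A3
33%: (187 + 22.44 = 209.44→209, 68 + 61.71 = 129.71→130, 119 + 44.88 = 163.88→164) → #D182A4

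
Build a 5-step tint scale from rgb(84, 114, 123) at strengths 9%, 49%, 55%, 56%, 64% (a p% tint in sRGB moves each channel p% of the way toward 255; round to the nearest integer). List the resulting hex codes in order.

9%: (84 + 15.39 = 99.39→99, 114 + 12.69 = 126.69→127, 123 + 11.88 = 134.88→135) → #637F87
49%: (84 + 83.79 = 167.79→168, 114 + 69.09 = 183.09→183, 123 + 64.68 = 187.68→188) → #A8B7BC
55%: (84 + 94.05 = 178.05→178, 114 + 77.55 = 191.55→192, 123 + 72.6 = 195.6→196) → #B2C0C4
56%: (84 + 95.76 = 179.76→180, 114 + 78.96 = 192.96→193, 123 + 73.92 = 196.92→197) → #B4C1C5
64%: (84 + 109.44 = 193.44→193, 114 + 90.24 = 204.24→204, 123 + 84.48 = 207.48→207) → #C1CCCF

#637F87, #A8B7BC, #B2C0C4, #B4C1C5, #C1CCCF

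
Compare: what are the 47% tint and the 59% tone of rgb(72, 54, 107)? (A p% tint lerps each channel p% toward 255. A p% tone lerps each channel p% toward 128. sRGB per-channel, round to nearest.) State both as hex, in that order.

#9e94b1, #696277

47% tint:
  R: 72 + 0.47×(255−72) = 72 + 86.01 = 158.01 → 158
  G: 54 + 0.47×(255−54) = 54 + 94.47 = 148.47 → 148
  B: 107 + 0.47×(255−107) = 107 + 69.56 = 176.56 → 177
  → #9e94b1
59% tone:
  R: 72 + 33.04 = 105.04 → 105
  G: 54 + 0.59×(128−54) = 54 + 43.66 = 97.66 → 98
  B: 107 + 0.59×(128−107) = 107 + 12.39 = 119.39 → 119
  → #696277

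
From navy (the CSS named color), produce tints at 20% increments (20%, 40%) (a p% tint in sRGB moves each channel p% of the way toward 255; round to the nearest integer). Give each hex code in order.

#333399, #6666B3

CSS navy is rgb(0, 0, 128).
20%: (0 + 51 = 51→51, 0 + 51 = 51→51, 128 + 25.4 = 153.4→153) → #333399
40%: (0 + 102 = 102→102, 0 + 102 = 102→102, 128 + 50.8 = 178.8→179) → #6666B3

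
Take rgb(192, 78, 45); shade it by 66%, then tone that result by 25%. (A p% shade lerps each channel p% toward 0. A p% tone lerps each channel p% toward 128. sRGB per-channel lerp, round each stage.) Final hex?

#51342B

A 66% shade moves each channel 66% toward 0:
  R: 192 + 0.66×(0−192) = 192 − 126.72 = 65.28 → 65
  G: 78 − 51.48 = 26.52 → 27
  B: 45 + 0.66×(0−45) = 45 − 29.7 = 15.3 → 15
After the shade: rgb(65, 27, 15) = #411B0F.
Per channel, c → c + 0.25(128 − c):
  R: 65 + 15.75 = 80.75 → 81
  G: 27 + 0.25×(128−27) = 27 + 25.25 = 52.25 → 52
  B: 15 + 0.25×(128−15) = 15 + 28.25 = 43.25 → 43
rgb(81, 52, 43) = #51342B.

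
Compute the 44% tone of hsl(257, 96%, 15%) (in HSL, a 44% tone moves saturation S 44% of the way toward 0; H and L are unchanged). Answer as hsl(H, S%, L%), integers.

S moves 44% from 96 toward 0: 96 − 42.24 = 53.76 → 54.
H and L are unchanged.

hsl(257, 54%, 15%)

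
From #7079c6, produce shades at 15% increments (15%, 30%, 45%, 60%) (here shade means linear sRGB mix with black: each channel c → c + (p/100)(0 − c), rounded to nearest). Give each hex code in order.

#7079c6 is rgb(112, 121, 198).
15%: (112 − 16.8 = 95.2→95, 121 − 18.15 = 102.85→103, 198 − 29.7 = 168.3→168) → #5f67a8
30%: (112 − 33.6 = 78.4→78, 121 − 36.3 = 84.7→85, 198 − 59.4 = 138.6→139) → #4e558b
45%: (112 − 50.4 = 61.6→62, 121 − 54.45 = 66.55→67, 198 − 89.1 = 108.9→109) → #3e436d
60%: (112 − 67.2 = 44.8→45, 121 − 72.6 = 48.4→48, 198 − 118.8 = 79.2→79) → #2d304f

#5f67a8, #4e558b, #3e436d, #2d304f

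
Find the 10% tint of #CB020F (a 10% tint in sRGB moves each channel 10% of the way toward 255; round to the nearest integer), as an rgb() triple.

#CB020F is rgb(203, 2, 15).
Lerp each channel 10% toward 255:
  R: 203 + 0.1×(255−203) = 203 + 5.2 = 208.2 → 208
  G: 2 + 25.3 = 27.3 → 27
  B: 15 + 0.1×(255−15) = 15 + 24 = 39 → 39

rgb(208, 27, 39)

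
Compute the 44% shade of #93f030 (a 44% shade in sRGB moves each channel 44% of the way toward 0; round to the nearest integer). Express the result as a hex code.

#93f030 is rgb(147, 240, 48).
A 44% shade moves each channel 44% toward 0:
  R: 147 + 0.44×(0−147) = 147 − 64.68 = 82.32 → 82
  G: 240 − 105.6 = 134.4 → 134
  B: 48 + 0.44×(0−48) = 48 − 21.12 = 26.88 → 27
rgb(82, 134, 27) = #52861b.

#52861b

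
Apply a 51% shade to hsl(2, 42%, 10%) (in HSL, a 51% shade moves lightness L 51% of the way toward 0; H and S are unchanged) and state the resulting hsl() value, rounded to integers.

hsl(2, 42%, 5%)

L moves 51% from 10 toward 0: 10 − 5.1 = 4.9 → 5.
H and S are unchanged.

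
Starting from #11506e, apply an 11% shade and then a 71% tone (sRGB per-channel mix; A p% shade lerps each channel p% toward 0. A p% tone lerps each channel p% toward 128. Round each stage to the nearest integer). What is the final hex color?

#5f6f77

#11506e is rgb(17, 80, 110).
Per channel, c → c + 0.11(0 − c):
  R: 17 + 0.11×(0−17) = 17 − 1.87 = 15.13 → 15
  G: 80 − 8.8 = 71.2 → 71
  B: 110 − 12.1 = 97.9 → 98
After the shade: rgb(15, 71, 98) = #0f4762.
Per channel, c → c + 0.71(128 − c):
  R: 15 + 80.23 = 95.23 → 95
  G: 71 + 40.47 = 111.47 → 111
  B: 98 + 0.71×(128−98) = 98 + 21.3 = 119.3 → 119
rgb(95, 111, 119) = #5f6f77.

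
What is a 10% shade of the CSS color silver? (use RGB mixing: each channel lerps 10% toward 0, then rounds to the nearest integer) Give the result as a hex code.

#ADADAD

CSS silver is rgb(192, 192, 192).
Lerp each channel 10% toward 0:
  R: 192 + 0.1×(0−192) = 192 − 19.2 = 172.8 → 173
  G: 192 + 0.1×(0−192) = 192 − 19.2 = 172.8 → 173
  B: 192 + 0.1×(0−192) = 192 − 19.2 = 172.8 → 173
rgb(173, 173, 173) = #ADADAD.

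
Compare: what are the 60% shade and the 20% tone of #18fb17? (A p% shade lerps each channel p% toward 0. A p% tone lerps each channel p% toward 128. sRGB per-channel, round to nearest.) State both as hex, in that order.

#0a6409, #2de22c

#18fb17 is rgb(24, 251, 23).
60% shade:
  R: 24 − 14.4 = 9.6 → 10
  G: 251 − 150.6 = 100.4 → 100
  B: 23 − 13.8 = 9.2 → 9
  → #0a6409
20% tone:
  R: 24 + 0.2×(128−24) = 24 + 20.8 = 44.8 → 45
  G: 251 − 24.6 = 226.4 → 226
  B: 23 + 0.2×(128−23) = 23 + 21 = 44 → 44
  → #2de22c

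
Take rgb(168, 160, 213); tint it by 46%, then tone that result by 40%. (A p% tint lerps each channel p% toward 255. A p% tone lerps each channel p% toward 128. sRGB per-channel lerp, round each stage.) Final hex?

#B0AEBE

A 46% tint moves each channel 46% toward 255:
  R: 168 + 0.46×(255−168) = 168 + 40.02 = 208.02 → 208
  G: 160 + 0.46×(255−160) = 160 + 43.7 = 203.7 → 204
  B: 213 + 0.46×(255−213) = 213 + 19.32 = 232.32 → 232
After the tint: rgb(208, 204, 232) = #D0CCE8.
Lerp each channel 40% toward 128:
  R: 208 − 32 = 176 → 176
  G: 204 + 0.4×(128−204) = 204 − 30.4 = 173.6 → 174
  B: 232 − 41.6 = 190.4 → 190
rgb(176, 174, 190) = #B0AEBE.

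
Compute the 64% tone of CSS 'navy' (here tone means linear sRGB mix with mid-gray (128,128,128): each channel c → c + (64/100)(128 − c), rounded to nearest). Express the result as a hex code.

CSS navy is rgb(0, 0, 128).
Lerp each channel 64% toward 128:
  R: 0 + 81.92 = 81.92 → 82
  G: 0 + 0.64×(128−0) = 0 + 81.92 = 81.92 → 82
  B: 128 + 0 = 128 → 128
rgb(82, 82, 128) = #525280.

#525280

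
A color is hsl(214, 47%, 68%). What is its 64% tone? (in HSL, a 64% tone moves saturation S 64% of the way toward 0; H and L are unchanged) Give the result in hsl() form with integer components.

S moves 64% from 47 toward 0: 47 − 30.08 = 16.92 → 17.
H and L are unchanged.

hsl(214, 17%, 68%)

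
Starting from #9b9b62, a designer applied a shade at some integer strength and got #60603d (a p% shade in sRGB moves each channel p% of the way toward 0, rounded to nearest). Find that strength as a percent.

#9b9b62 is rgb(155, 155, 98); #60603d is rgb(96, 96, 61).
On the R channel (widest range): 96 ≈ 155 + (p/100)(0 − 155), so p ≈ 100×(96 − 155)/(0 − 155) = -5900/-155 = 38.06.
p = 38 reproduces all three channels after rounding.

38%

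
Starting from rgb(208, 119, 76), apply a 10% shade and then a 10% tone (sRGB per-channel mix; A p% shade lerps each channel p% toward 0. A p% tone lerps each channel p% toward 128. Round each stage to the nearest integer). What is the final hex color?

#b56d4a

Per channel, c → c + 0.1(0 − c):
  R: 208 + 0.1×(0−208) = 208 − 20.8 = 187.2 → 187
  G: 119 − 11.9 = 107.1 → 107
  B: 76 − 7.6 = 68.4 → 68
After the shade: rgb(187, 107, 68) = #bb6b44.
Lerp each channel 10% toward 128:
  R: 187 + 0.1×(128−187) = 187 − 5.9 = 181.1 → 181
  G: 107 + 2.1 = 109.1 → 109
  B: 68 + 6 = 74 → 74
rgb(181, 109, 74) = #b56d4a.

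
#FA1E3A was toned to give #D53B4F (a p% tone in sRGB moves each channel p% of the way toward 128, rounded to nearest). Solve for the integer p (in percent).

#FA1E3A is rgb(250, 30, 58); #D53B4F is rgb(213, 59, 79).
On the R channel (widest range): 213 ≈ 250 + (p/100)(128 − 250), so p ≈ 100×(213 − 250)/(128 − 250) = -3700/-122 = 30.33.
p = 30 reproduces all three channels after rounding.

30%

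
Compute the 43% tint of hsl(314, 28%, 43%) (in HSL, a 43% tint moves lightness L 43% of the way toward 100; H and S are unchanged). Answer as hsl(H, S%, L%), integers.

L moves 43% from 43 toward 100: 43 + 24.51 = 67.51 → 68.
H and S are unchanged.

hsl(314, 28%, 68%)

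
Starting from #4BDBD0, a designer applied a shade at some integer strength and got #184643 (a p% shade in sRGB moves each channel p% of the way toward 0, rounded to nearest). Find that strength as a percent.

#4BDBD0 is rgb(75, 219, 208); #184643 is rgb(24, 70, 67).
On the G channel (widest range): 70 ≈ 219 + (p/100)(0 − 219), so p ≈ 100×(70 − 219)/(0 − 219) = -14900/-219 = 68.04.
p = 68 reproduces all three channels after rounding.

68%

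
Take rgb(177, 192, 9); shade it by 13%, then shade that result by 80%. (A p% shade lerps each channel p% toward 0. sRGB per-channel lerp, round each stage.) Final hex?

#1f2102

A 13% shade moves each channel 13% toward 0:
  R: 177 − 23.01 = 153.99 → 154
  G: 192 + 0.13×(0−192) = 192 − 24.96 = 167.04 → 167
  B: 9 + 0.13×(0−9) = 9 − 1.17 = 7.83 → 8
After the shade: rgb(154, 167, 8) = #9aa708.
An 80% shade moves each channel 80% toward 0:
  R: 154 − 123.2 = 30.8 → 31
  G: 167 − 133.6 = 33.4 → 33
  B: 8 − 6.4 = 1.6 → 2
rgb(31, 33, 2) = #1f2102.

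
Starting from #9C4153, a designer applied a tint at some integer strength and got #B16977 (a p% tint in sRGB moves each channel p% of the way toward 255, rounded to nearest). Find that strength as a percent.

21%

#9C4153 is rgb(156, 65, 83); #B16977 is rgb(177, 105, 119).
On the G channel (widest range): 105 ≈ 65 + (p/100)(255 − 65), so p ≈ 100×(105 − 65)/(255 − 65) = 4000/190 = 21.05.
p = 21 reproduces all three channels after rounding.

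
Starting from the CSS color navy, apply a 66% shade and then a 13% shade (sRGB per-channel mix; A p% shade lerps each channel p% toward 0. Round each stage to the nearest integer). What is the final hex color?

CSS navy is rgb(0, 0, 128).
Lerp each channel 66% toward 0:
  R: 0 + 0.66×(0−0) = 0 + 0 = 0 → 0
  G: 0 + 0 = 0 → 0
  B: 128 + 0.66×(0−128) = 128 − 84.48 = 43.52 → 44
After the shade: rgb(0, 0, 44) = #00002C.
Lerp each channel 13% toward 0:
  R: 0 + 0.13×(0−0) = 0 + 0 = 0 → 0
  G: 0 + 0 = 0 → 0
  B: 44 + 0.13×(0−44) = 44 − 5.72 = 38.28 → 38
rgb(0, 0, 38) = #000026.

#000026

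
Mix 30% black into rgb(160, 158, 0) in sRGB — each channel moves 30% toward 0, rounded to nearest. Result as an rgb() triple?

Lerp each channel 30% toward 0:
  R: 160 + 0.3×(0−160) = 160 − 48 = 112 → 112
  G: 158 − 47.4 = 110.6 → 111
  B: 0 + 0 = 0 → 0

rgb(112, 111, 0)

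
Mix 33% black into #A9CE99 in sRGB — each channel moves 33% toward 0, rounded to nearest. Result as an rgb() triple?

rgb(113, 138, 103)

#A9CE99 is rgb(169, 206, 153).
Per channel, c → c + 0.33(0 − c):
  R: 169 + 0.33×(0−169) = 169 − 55.77 = 113.23 → 113
  G: 206 + 0.33×(0−206) = 206 − 67.98 = 138.02 → 138
  B: 153 + 0.33×(0−153) = 153 − 50.49 = 102.51 → 103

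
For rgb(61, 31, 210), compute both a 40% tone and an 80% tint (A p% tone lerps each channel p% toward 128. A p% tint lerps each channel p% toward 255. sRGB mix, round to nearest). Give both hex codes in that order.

40% tone:
  R: 61 + 26.8 = 87.8 → 88
  G: 31 + 0.4×(128−31) = 31 + 38.8 = 69.8 → 70
  B: 210 + 0.4×(128−210) = 210 − 32.8 = 177.2 → 177
  → #5846B1
80% tint:
  R: 61 + 0.8×(255−61) = 61 + 155.2 = 216.2 → 216
  G: 31 + 0.8×(255−31) = 31 + 179.2 = 210.2 → 210
  B: 210 + 0.8×(255−210) = 210 + 36 = 246 → 246
  → #D8D2F6

#5846B1, #D8D2F6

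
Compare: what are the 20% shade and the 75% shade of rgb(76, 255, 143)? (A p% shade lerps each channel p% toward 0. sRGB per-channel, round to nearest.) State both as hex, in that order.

#3dcc72, #134024

20% shade:
  R: 76 + 0.2×(0−76) = 76 − 15.2 = 60.8 → 61
  G: 255 + 0.2×(0−255) = 255 − 51 = 204 → 204
  B: 143 − 28.6 = 114.4 → 114
  → #3dcc72
75% shade:
  R: 76 + 0.75×(0−76) = 76 − 57 = 19 → 19
  G: 255 − 191.25 = 63.75 → 64
  B: 143 + 0.75×(0−143) = 143 − 107.25 = 35.75 → 36
  → #134024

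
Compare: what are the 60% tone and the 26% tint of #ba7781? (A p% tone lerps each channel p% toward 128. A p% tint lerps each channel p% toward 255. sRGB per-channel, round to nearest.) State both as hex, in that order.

#ba7781 is rgb(186, 119, 129).
60% tone:
  R: 186 + 0.6×(128−186) = 186 − 34.8 = 151.2 → 151
  G: 119 + 0.6×(128−119) = 119 + 5.4 = 124.4 → 124
  B: 129 − 0.6 = 128.4 → 128
  → #977c80
26% tint:
  R: 186 + 17.94 = 203.94 → 204
  G: 119 + 0.26×(255−119) = 119 + 35.36 = 154.36 → 154
  B: 129 + 32.76 = 161.76 → 162
  → #cc9aa2

#977c80, #cc9aa2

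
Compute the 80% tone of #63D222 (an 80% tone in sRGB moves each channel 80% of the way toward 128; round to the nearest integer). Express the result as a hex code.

#63D222 is rgb(99, 210, 34).
Per channel, c → c + 0.8(128 − c):
  R: 99 + 0.8×(128−99) = 99 + 23.2 = 122.2 → 122
  G: 210 − 65.6 = 144.4 → 144
  B: 34 + 75.2 = 109.2 → 109
rgb(122, 144, 109) = #7A906D.

#7A906D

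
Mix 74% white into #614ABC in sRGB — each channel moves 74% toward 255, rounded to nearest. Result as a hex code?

#614ABC is rgb(97, 74, 188).
A 74% tint moves each channel 74% toward 255:
  R: 97 + 116.92 = 213.92 → 214
  G: 74 + 0.74×(255−74) = 74 + 133.94 = 207.94 → 208
  B: 188 + 0.74×(255−188) = 188 + 49.58 = 237.58 → 238
rgb(214, 208, 238) = #D6D0EE.

#D6D0EE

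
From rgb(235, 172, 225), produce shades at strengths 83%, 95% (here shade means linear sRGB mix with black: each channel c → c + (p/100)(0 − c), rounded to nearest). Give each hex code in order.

#281d26, #0c090b

83%: (235 − 195.05 = 39.95→40, 172 − 142.76 = 29.24→29, 225 − 186.75 = 38.25→38) → #281d26
95%: (235 − 223.25 = 11.75→12, 172 − 163.4 = 8.6→9, 225 − 213.75 = 11.25→11) → #0c090b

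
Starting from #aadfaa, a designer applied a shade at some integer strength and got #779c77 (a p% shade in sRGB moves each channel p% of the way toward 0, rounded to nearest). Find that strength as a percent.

30%

#aadfaa is rgb(170, 223, 170); #779c77 is rgb(119, 156, 119).
On the G channel (widest range): 156 ≈ 223 + (p/100)(0 − 223), so p ≈ 100×(156 − 223)/(0 − 223) = -6700/-223 = 30.04.
p = 30 reproduces all three channels after rounding.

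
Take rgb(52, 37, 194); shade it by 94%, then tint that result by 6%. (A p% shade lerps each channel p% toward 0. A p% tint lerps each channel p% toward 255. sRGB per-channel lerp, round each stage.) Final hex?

#12111B

Lerp each channel 94% toward 0:
  R: 52 + 0.94×(0−52) = 52 − 48.88 = 3.12 → 3
  G: 37 + 0.94×(0−37) = 37 − 34.78 = 2.22 → 2
  B: 194 + 0.94×(0−194) = 194 − 182.36 = 11.64 → 12
After the shade: rgb(3, 2, 12) = #03020C.
A 6% tint moves each channel 6% toward 255:
  R: 3 + 0.06×(255−3) = 3 + 15.12 = 18.12 → 18
  G: 2 + 0.06×(255−2) = 2 + 15.18 = 17.18 → 17
  B: 12 + 0.06×(255−12) = 12 + 14.58 = 26.58 → 27
rgb(18, 17, 27) = #12111B.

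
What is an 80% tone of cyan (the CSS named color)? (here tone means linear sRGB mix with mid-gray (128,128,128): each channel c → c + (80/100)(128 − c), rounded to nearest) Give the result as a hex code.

CSS cyan is rgb(0, 255, 255).
Lerp each channel 80% toward 128:
  R: 0 + 102.4 = 102.4 → 102
  G: 255 − 101.6 = 153.4 → 153
  B: 255 − 101.6 = 153.4 → 153
rgb(102, 153, 153) = #669999.

#669999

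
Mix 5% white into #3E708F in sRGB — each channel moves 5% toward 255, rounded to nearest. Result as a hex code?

#487795

#3E708F is rgb(62, 112, 143).
Lerp each channel 5% toward 255:
  R: 62 + 0.05×(255−62) = 62 + 9.65 = 71.65 → 72
  G: 112 + 0.05×(255−112) = 112 + 7.15 = 119.15 → 119
  B: 143 + 0.05×(255−143) = 143 + 5.6 = 148.6 → 149
rgb(72, 119, 149) = #487795.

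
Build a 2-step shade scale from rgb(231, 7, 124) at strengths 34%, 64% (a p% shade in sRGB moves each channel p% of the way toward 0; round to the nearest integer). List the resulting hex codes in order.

34%: (231 − 78.54 = 152.46→152, 7 − 2.38 = 4.62→5, 124 − 42.16 = 81.84→82) → #980552
64%: (231 − 147.84 = 83.16→83, 7 − 4.48 = 2.52→3, 124 − 79.36 = 44.64→45) → #53032D

#980552, #53032D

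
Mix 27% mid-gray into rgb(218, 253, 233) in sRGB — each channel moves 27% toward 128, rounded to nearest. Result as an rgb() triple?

rgb(194, 219, 205)

Per channel, c → c + 0.27(128 − c):
  R: 218 − 24.3 = 193.7 → 194
  G: 253 + 0.27×(128−253) = 253 − 33.75 = 219.25 → 219
  B: 233 − 28.35 = 204.65 → 205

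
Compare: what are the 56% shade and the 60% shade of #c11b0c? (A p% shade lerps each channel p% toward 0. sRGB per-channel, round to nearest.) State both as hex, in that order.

#c11b0c is rgb(193, 27, 12).
56% shade:
  R: 193 + 0.56×(0−193) = 193 − 108.08 = 84.92 → 85
  G: 27 + 0.56×(0−27) = 27 − 15.12 = 11.88 → 12
  B: 12 + 0.56×(0−12) = 12 − 6.72 = 5.28 → 5
  → #550c05
60% shade:
  R: 193 − 115.8 = 77.2 → 77
  G: 27 − 16.2 = 10.8 → 11
  B: 12 + 0.6×(0−12) = 12 − 7.2 = 4.8 → 5
  → #4d0b05

#550c05, #4d0b05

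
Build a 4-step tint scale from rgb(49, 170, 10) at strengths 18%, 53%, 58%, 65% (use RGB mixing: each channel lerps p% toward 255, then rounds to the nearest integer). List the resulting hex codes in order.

18%: (49 + 37.08 = 86.08→86, 170 + 15.3 = 185.3→185, 10 + 44.1 = 54.1→54) → #56b936
53%: (49 + 109.18 = 158.18→158, 170 + 45.05 = 215.05→215, 10 + 129.85 = 139.85→140) → #9ed78c
58%: (49 + 119.48 = 168.48→168, 170 + 49.3 = 219.3→219, 10 + 142.1 = 152.1→152) → #a8db98
65%: (49 + 133.9 = 182.9→183, 170 + 55.25 = 225.25→225, 10 + 159.25 = 169.25→169) → #b7e1a9

#56b936, #9ed78c, #a8db98, #b7e1a9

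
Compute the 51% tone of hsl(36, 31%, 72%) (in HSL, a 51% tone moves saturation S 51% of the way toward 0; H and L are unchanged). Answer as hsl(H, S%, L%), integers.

S moves 51% from 31 toward 0: 31 − 15.81 = 15.19 → 15.
H and L are unchanged.

hsl(36, 15%, 72%)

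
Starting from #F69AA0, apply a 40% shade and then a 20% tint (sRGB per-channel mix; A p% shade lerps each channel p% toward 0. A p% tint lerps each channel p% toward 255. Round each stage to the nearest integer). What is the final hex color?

#A97D80

#F69AA0 is rgb(246, 154, 160).
Per channel, c → c + 0.4(0 − c):
  R: 246 − 98.4 = 147.6 → 148
  G: 154 + 0.4×(0−154) = 154 − 61.6 = 92.4 → 92
  B: 160 − 64 = 96 → 96
After the shade: rgb(148, 92, 96) = #945C60.
Lerp each channel 20% toward 255:
  R: 148 + 0.2×(255−148) = 148 + 21.4 = 169.4 → 169
  G: 92 + 32.6 = 124.6 → 125
  B: 96 + 31.8 = 127.8 → 128
rgb(169, 125, 128) = #A97D80.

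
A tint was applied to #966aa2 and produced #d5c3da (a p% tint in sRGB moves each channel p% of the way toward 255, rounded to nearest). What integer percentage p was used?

60%

#966aa2 is rgb(150, 106, 162); #d5c3da is rgb(213, 195, 218).
On the G channel (widest range): 195 ≈ 106 + (p/100)(255 − 106), so p ≈ 100×(195 − 106)/(255 − 106) = 8900/149 = 59.73.
p = 60 reproduces all three channels after rounding.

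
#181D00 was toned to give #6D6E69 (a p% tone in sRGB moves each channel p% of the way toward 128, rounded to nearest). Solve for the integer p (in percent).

82%

#181D00 is rgb(24, 29, 0); #6D6E69 is rgb(109, 110, 105).
On the B channel (widest range): 105 ≈ 0 + (p/100)(128 − 0), so p ≈ 100×(105 − 0)/(128 − 0) = 10500/128 = 82.03.
p = 82 reproduces all three channels after rounding.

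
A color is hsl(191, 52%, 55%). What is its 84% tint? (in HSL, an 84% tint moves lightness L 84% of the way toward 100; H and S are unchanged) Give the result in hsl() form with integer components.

L moves 84% from 55 toward 100: 55 + 37.8 = 92.8 → 93.
H and S are unchanged.

hsl(191, 52%, 93%)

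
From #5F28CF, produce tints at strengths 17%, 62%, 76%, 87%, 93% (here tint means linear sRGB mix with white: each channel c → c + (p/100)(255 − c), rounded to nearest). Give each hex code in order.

#7A4DD7, #C2ADED, #D9CBF3, #EAE3F9, #F4F0FC

#5F28CF is rgb(95, 40, 207).
17%: (95 + 27.2 = 122.2→122, 40 + 36.55 = 76.55→77, 207 + 8.16 = 215.16→215) → #7A4DD7
62%: (95 + 99.2 = 194.2→194, 40 + 133.3 = 173.3→173, 207 + 29.76 = 236.76→237) → #C2ADED
76%: (95 + 121.6 = 216.6→217, 40 + 163.4 = 203.4→203, 207 + 36.48 = 243.48→243) → #D9CBF3
87%: (95 + 139.2 = 234.2→234, 40 + 187.05 = 227.05→227, 207 + 41.76 = 248.76→249) → #EAE3F9
93%: (95 + 148.8 = 243.8→244, 40 + 199.95 = 239.95→240, 207 + 44.64 = 251.64→252) → #F4F0FC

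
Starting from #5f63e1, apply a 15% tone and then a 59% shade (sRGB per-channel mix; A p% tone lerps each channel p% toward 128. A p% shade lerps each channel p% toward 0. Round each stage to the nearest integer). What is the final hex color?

#292a56

#5f63e1 is rgb(95, 99, 225).
A 15% tone moves each channel 15% toward 128:
  R: 95 + 4.95 = 99.95 → 100
  G: 99 + 0.15×(128−99) = 99 + 4.35 = 103.35 → 103
  B: 225 + 0.15×(128−225) = 225 − 14.55 = 210.45 → 210
After the tone: rgb(100, 103, 210) = #6467d2.
Lerp each channel 59% toward 0:
  R: 100 + 0.59×(0−100) = 100 − 59 = 41 → 41
  G: 103 + 0.59×(0−103) = 103 − 60.77 = 42.23 → 42
  B: 210 + 0.59×(0−210) = 210 − 123.9 = 86.1 → 86
rgb(41, 42, 86) = #292a56.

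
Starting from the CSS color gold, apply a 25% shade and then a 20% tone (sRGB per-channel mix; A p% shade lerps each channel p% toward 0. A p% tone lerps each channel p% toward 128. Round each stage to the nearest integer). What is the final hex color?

#b29a1a

CSS gold is rgb(255, 215, 0).
Per channel, c → c + 0.25(0 − c):
  R: 255 + 0.25×(0−255) = 255 − 63.75 = 191.25 → 191
  G: 215 + 0.25×(0−215) = 215 − 53.75 = 161.25 → 161
  B: 0 + 0 = 0 → 0
After the shade: rgb(191, 161, 0) = #bfa100.
A 20% tone moves each channel 20% toward 128:
  R: 191 − 12.6 = 178.4 → 178
  G: 161 + 0.2×(128−161) = 161 − 6.6 = 154.4 → 154
  B: 0 + 25.6 = 25.6 → 26
rgb(178, 154, 26) = #b29a1a.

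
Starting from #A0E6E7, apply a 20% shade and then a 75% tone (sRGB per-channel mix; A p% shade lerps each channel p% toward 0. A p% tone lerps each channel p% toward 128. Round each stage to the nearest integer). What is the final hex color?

#A0E6E7 is rgb(160, 230, 231).
A 20% shade moves each channel 20% toward 0:
  R: 160 − 32 = 128 → 128
  G: 230 + 0.2×(0−230) = 230 − 46 = 184 → 184
  B: 231 − 46.2 = 184.8 → 185
After the shade: rgb(128, 184, 185) = #80B8B9.
Per channel, c → c + 0.75(128 − c):
  R: 128 + 0.75×(128−128) = 128 + 0 = 128 → 128
  G: 184 + 0.75×(128−184) = 184 − 42 = 142 → 142
  B: 185 + 0.75×(128−185) = 185 − 42.75 = 142.25 → 142
rgb(128, 142, 142) = #808E8E.

#808E8E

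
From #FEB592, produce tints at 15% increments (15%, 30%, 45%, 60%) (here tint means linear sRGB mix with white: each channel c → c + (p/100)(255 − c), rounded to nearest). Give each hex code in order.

#FEC0A2, #FECBB3, #FED6C3, #FFE1D3

#FEB592 is rgb(254, 181, 146).
15%: (254→254, 181 + 11.1 = 192.1→192, 146 + 16.35 = 162.35→162) → #FEC0A2
30%: (254→254, 181 + 22.2 = 203.2→203, 146 + 32.7 = 178.7→179) → #FECBB3
45%: (254→254, 181 + 33.3 = 214.3→214, 146 + 49.05 = 195.05→195) → #FED6C3
60%: (254 + 0.6 = 254.6→255, 181 + 44.4 = 225.4→225, 146 + 65.4 = 211.4→211) → #FFE1D3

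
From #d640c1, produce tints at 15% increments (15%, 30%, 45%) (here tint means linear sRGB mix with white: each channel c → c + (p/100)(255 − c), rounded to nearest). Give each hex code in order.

#dc5dca, #e279d4, #e896dd

#d640c1 is rgb(214, 64, 193).
15%: (214 + 6.15 = 220.15→220, 64 + 28.65 = 92.65→93, 193 + 9.3 = 202.3→202) → #dc5dca
30%: (214 + 12.3 = 226.3→226, 64 + 57.3 = 121.3→121, 193 + 18.6 = 211.6→212) → #e279d4
45%: (214 + 18.45 = 232.45→232, 64 + 85.95 = 149.95→150, 193 + 27.9 = 220.9→221) → #e896dd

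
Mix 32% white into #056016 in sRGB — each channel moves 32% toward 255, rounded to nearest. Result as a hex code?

#559361

#056016 is rgb(5, 96, 22).
Per channel, c → c + 0.32(255 − c):
  R: 5 + 0.32×(255−5) = 5 + 80 = 85 → 85
  G: 96 + 50.88 = 146.88 → 147
  B: 22 + 74.56 = 96.56 → 97
rgb(85, 147, 97) = #559361.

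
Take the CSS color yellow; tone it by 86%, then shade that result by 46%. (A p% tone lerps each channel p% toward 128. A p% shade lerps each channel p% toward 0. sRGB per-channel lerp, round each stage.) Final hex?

#4f4f3b

CSS yellow is rgb(255, 255, 0).
Per channel, c → c + 0.86(128 − c):
  R: 255 + 0.86×(128−255) = 255 − 109.22 = 145.78 → 146
  G: 255 + 0.86×(128−255) = 255 − 109.22 = 145.78 → 146
  B: 0 + 0.86×(128−0) = 0 + 110.08 = 110.08 → 110
After the tone: rgb(146, 146, 110) = #92926e.
Lerp each channel 46% toward 0:
  R: 146 − 67.16 = 78.84 → 79
  G: 146 + 0.46×(0−146) = 146 − 67.16 = 78.84 → 79
  B: 110 + 0.46×(0−110) = 110 − 50.6 = 59.4 → 59
rgb(79, 79, 59) = #4f4f3b.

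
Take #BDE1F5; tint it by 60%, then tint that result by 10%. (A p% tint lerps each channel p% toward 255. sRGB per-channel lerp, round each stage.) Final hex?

#E8F4FB

#BDE1F5 is rgb(189, 225, 245).
Per channel, c → c + 0.6(255 − c):
  R: 189 + 0.6×(255−189) = 189 + 39.6 = 228.6 → 229
  G: 225 + 18 = 243 → 243
  B: 245 + 0.6×(255−245) = 245 + 6 = 251 → 251
After the tint: rgb(229, 243, 251) = #E5F3FB.
A 10% tint moves each channel 10% toward 255:
  R: 229 + 2.6 = 231.6 → 232
  G: 243 + 1.2 = 244.2 → 244
  B: 251 + 0.1×(255−251) = 251 + 0.4 = 251.4 → 251
rgb(232, 244, 251) = #E8F4FB.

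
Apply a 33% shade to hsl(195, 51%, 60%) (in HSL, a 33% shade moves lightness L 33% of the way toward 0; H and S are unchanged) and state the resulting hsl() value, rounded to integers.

hsl(195, 51%, 40%)

L moves 33% from 60 toward 0: 60 − 19.8 = 40.2 → 40.
H and S are unchanged.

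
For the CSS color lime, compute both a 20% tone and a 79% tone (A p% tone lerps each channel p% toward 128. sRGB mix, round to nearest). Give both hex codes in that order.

#1AE61A, #659B65

CSS lime is rgb(0, 255, 0).
20% tone:
  R: 0 + 0.2×(128−0) = 0 + 25.6 = 25.6 → 26
  G: 255 − 25.4 = 229.6 → 230
  B: 0 + 25.6 = 25.6 → 26
  → #1AE61A
79% tone:
  R: 0 + 0.79×(128−0) = 0 + 101.12 = 101.12 → 101
  G: 255 + 0.79×(128−255) = 255 − 100.33 = 154.67 → 155
  B: 0 + 101.12 = 101.12 → 101
  → #659B65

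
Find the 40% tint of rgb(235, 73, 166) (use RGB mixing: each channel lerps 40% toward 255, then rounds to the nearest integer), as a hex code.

A 40% tint moves each channel 40% toward 255:
  R: 235 + 0.4×(255−235) = 235 + 8 = 243 → 243
  G: 73 + 0.4×(255−73) = 73 + 72.8 = 145.8 → 146
  B: 166 + 35.6 = 201.6 → 202
rgb(243, 146, 202) = #F392CA.

#F392CA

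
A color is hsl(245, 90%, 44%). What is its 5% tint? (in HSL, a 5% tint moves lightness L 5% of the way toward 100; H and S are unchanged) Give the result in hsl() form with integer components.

L moves 5% from 44 toward 100: 44 + 2.8 = 46.8 → 47.
H and S are unchanged.

hsl(245, 90%, 47%)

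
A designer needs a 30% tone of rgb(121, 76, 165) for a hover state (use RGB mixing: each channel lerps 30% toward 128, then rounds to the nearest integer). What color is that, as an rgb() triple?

Lerp each channel 30% toward 128:
  R: 121 + 2.1 = 123.1 → 123
  G: 76 + 15.6 = 91.6 → 92
  B: 165 + 0.3×(128−165) = 165 − 11.1 = 153.9 → 154

rgb(123, 92, 154)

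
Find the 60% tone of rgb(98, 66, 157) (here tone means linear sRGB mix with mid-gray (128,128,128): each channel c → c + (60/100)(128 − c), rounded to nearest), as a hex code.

Lerp each channel 60% toward 128:
  R: 98 + 0.6×(128−98) = 98 + 18 = 116 → 116
  G: 66 + 37.2 = 103.2 → 103
  B: 157 − 17.4 = 139.6 → 140
rgb(116, 103, 140) = #74678C.

#74678C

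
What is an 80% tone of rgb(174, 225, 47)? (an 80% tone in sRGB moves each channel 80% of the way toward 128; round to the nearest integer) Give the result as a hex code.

#899370

Per channel, c → c + 0.8(128 − c):
  R: 174 + 0.8×(128−174) = 174 − 36.8 = 137.2 → 137
  G: 225 + 0.8×(128−225) = 225 − 77.6 = 147.4 → 147
  B: 47 + 64.8 = 111.8 → 112
rgb(137, 147, 112) = #899370.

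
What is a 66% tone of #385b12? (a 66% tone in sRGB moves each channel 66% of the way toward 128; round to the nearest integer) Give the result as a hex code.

#68735b

#385b12 is rgb(56, 91, 18).
Lerp each channel 66% toward 128:
  R: 56 + 47.52 = 103.52 → 104
  G: 91 + 24.42 = 115.42 → 115
  B: 18 + 0.66×(128−18) = 18 + 72.6 = 90.6 → 91
rgb(104, 115, 91) = #68735b.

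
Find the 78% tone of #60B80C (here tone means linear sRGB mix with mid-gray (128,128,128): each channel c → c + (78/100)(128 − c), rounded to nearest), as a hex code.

#60B80C is rgb(96, 184, 12).
A 78% tone moves each channel 78% toward 128:
  R: 96 + 0.78×(128−96) = 96 + 24.96 = 120.96 → 121
  G: 184 + 0.78×(128−184) = 184 − 43.68 = 140.32 → 140
  B: 12 + 0.78×(128−12) = 12 + 90.48 = 102.48 → 102
rgb(121, 140, 102) = #798C66.

#798C66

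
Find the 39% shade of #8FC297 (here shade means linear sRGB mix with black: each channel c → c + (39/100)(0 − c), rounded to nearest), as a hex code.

#57765C

#8FC297 is rgb(143, 194, 151).
Per channel, c → c + 0.39(0 − c):
  R: 143 − 55.77 = 87.23 → 87
  G: 194 − 75.66 = 118.34 → 118
  B: 151 + 0.39×(0−151) = 151 − 58.89 = 92.11 → 92
rgb(87, 118, 92) = #57765C.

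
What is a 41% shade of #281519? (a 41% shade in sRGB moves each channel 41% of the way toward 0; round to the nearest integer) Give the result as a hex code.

#281519 is rgb(40, 21, 25).
Per channel, c → c + 0.41(0 − c):
  R: 40 + 0.41×(0−40) = 40 − 16.4 = 23.6 → 24
  G: 21 − 8.61 = 12.39 → 12
  B: 25 + 0.41×(0−25) = 25 − 10.25 = 14.75 → 15
rgb(24, 12, 15) = #180c0f.

#180c0f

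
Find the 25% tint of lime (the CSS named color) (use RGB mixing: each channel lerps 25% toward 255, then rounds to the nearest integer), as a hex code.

#40ff40

CSS lime is rgb(0, 255, 0).
Per channel, c → c + 0.25(255 − c):
  R: 0 + 0.25×(255−0) = 0 + 63.75 = 63.75 → 64
  G: 255 + 0.25×(255−255) = 255 + 0 = 255 → 255
  B: 0 + 0.25×(255−0) = 0 + 63.75 = 63.75 → 64
rgb(64, 255, 64) = #40ff40.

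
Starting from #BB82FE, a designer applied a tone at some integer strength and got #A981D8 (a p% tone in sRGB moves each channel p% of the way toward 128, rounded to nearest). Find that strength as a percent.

#BB82FE is rgb(187, 130, 254); #A981D8 is rgb(169, 129, 216).
On the B channel (widest range): 216 ≈ 254 + (p/100)(128 − 254), so p ≈ 100×(216 − 254)/(128 − 254) = -3800/-126 = 30.16.
p = 30 reproduces all three channels after rounding.

30%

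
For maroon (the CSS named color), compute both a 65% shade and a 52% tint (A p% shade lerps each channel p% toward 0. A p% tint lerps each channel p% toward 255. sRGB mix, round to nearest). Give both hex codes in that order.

#2d0000, #c28585

CSS maroon is rgb(128, 0, 0).
65% shade:
  R: 128 − 83.2 = 44.8 → 45
  G: 0 + 0 = 0 → 0
  B: 0 + 0.65×(0−0) = 0 + 0 = 0 → 0
  → #2d0000
52% tint:
  R: 128 + 66.04 = 194.04 → 194
  G: 0 + 0.52×(255−0) = 0 + 132.6 = 132.6 → 133
  B: 0 + 0.52×(255−0) = 0 + 132.6 = 132.6 → 133
  → #c28585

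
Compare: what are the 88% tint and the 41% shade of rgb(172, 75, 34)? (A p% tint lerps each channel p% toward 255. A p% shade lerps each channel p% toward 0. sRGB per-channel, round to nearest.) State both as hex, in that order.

#F5E9E4, #652C14

88% tint:
  R: 172 + 73.04 = 245.04 → 245
  G: 75 + 158.4 = 233.4 → 233
  B: 34 + 0.88×(255−34) = 34 + 194.48 = 228.48 → 228
  → #F5E9E4
41% shade:
  R: 172 − 70.52 = 101.48 → 101
  G: 75 − 30.75 = 44.25 → 44
  B: 34 + 0.41×(0−34) = 34 − 13.94 = 20.06 → 20
  → #652C14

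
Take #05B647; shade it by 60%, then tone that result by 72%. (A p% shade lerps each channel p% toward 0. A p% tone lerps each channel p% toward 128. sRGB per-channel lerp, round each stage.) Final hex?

#5D7164

#05B647 is rgb(5, 182, 71).
Per channel, c → c + 0.6(0 − c):
  R: 5 − 3 = 2 → 2
  G: 182 + 0.6×(0−182) = 182 − 109.2 = 72.8 → 73
  B: 71 + 0.6×(0−71) = 71 − 42.6 = 28.4 → 28
After the shade: rgb(2, 73, 28) = #02491C.
Per channel, c → c + 0.72(128 − c):
  R: 2 + 90.72 = 92.72 → 93
  G: 73 + 0.72×(128−73) = 73 + 39.6 = 112.6 → 113
  B: 28 + 72 = 100 → 100
rgb(93, 113, 100) = #5D7164.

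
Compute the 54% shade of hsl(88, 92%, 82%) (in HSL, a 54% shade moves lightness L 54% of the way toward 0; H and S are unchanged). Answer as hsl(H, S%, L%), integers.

L moves 54% from 82 toward 0: 82 − 44.28 = 37.72 → 38.
H and S are unchanged.

hsl(88, 92%, 38%)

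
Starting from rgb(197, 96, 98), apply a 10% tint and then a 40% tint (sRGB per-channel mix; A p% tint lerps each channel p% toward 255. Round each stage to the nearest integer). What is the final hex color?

Lerp each channel 10% toward 255:
  R: 197 + 0.1×(255−197) = 197 + 5.8 = 202.8 → 203
  G: 96 + 0.1×(255−96) = 96 + 15.9 = 111.9 → 112
  B: 98 + 0.1×(255−98) = 98 + 15.7 = 113.7 → 114
After the tint: rgb(203, 112, 114) = #cb7072.
Per channel, c → c + 0.4(255 − c):
  R: 203 + 0.4×(255−203) = 203 + 20.8 = 223.8 → 224
  G: 112 + 57.2 = 169.2 → 169
  B: 114 + 0.4×(255−114) = 114 + 56.4 = 170.4 → 170
rgb(224, 169, 170) = #e0a9aa.

#e0a9aa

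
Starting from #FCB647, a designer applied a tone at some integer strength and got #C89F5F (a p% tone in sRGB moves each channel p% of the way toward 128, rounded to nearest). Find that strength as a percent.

42%

#FCB647 is rgb(252, 182, 71); #C89F5F is rgb(200, 159, 95).
On the R channel (widest range): 200 ≈ 252 + (p/100)(128 − 252), so p ≈ 100×(200 − 252)/(128 − 252) = -5200/-124 = 41.94.
p = 42 reproduces all three channels after rounding.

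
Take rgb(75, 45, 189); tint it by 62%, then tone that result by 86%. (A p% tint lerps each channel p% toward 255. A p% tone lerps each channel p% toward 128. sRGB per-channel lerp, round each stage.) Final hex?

Lerp each channel 62% toward 255:
  R: 75 + 0.62×(255−75) = 75 + 111.6 = 186.6 → 187
  G: 45 + 0.62×(255−45) = 45 + 130.2 = 175.2 → 175
  B: 189 + 0.62×(255−189) = 189 + 40.92 = 229.92 → 230
After the tint: rgb(187, 175, 230) = #BBAFE6.
Lerp each channel 86% toward 128:
  R: 187 + 0.86×(128−187) = 187 − 50.74 = 136.26 → 136
  G: 175 − 40.42 = 134.58 → 135
  B: 230 − 87.72 = 142.28 → 142
rgb(136, 135, 142) = #88878E.

#88878E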